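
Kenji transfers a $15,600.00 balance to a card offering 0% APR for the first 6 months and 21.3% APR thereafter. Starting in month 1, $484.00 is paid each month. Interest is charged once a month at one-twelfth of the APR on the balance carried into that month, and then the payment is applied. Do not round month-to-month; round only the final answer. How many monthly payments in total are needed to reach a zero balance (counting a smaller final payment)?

Promo months 1–6 at r₀ = 0%/12 = 0; months 7+ at r₁ = 21.3%/12 = 0.01775.
After month 6 (no interest yet): B = $15,600.00 − 6·$484.00 = $12,696.00.
Then at r₁ with $484.00/mo: n₂ = −ln(1 − r₁·B/P)/ln(1+r₁) ≈ 35.62 → 36 more payments.

42 payments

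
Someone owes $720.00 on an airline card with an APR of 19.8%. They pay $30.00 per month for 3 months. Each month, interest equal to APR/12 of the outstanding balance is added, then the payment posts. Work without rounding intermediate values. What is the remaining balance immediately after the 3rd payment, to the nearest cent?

$664.74

Monthly rate r = 19.8%/12 = 1.65% = 0.0165.
Each month: B ← B·(1+r) − $30.00.
Month 1: interest $11.88; balance after payment $701.88.
Month 2: interest $11.58; balance after payment $683.46.
Month 3: interest $11.28; balance after payment $664.74.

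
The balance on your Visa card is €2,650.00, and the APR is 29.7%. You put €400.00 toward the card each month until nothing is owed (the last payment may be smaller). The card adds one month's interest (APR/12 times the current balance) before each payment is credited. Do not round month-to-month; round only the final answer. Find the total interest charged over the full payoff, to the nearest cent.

€281.12

Monthly rate r = 29.7%/12 = 2.475% = 0.02475.
Payoff takes n = ⌈−ln(1 − rB₀/P)/ln(1+r)⌉ = ⌈7.325⌉ = 8 payments; the last is €131.12.
Total paid = 7·€400.00 + €131.12 = €2,931.12.
Total interest = total paid − principal = €2,931.12 − €2,650.00 = €281.12.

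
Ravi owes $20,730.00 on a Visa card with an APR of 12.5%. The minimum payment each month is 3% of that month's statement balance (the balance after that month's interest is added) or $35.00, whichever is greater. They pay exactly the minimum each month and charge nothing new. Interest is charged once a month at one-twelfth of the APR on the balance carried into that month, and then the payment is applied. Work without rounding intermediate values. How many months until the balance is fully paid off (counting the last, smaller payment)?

Monthly rate r = 12.5%/12 = 1.04167% = 0.0104167.
While 3% of the post-interest balance exceeds $35.00, each month B ← (B·(1+r))·(1 − 0.03), i.e. B shrinks by the factor (1+r)·0.97 = 0.9801.
This holds for months 1–144. Entering month 145 the balance is $1,147.63; 3% of the post-interest balance is now below $35.00, so the flat $35.00 minimum applies from here.
From month 145 a fixed $35.00 at rate r clears $1,147.63 in 41 more payments. Total: 144 + 41 = 185 months.

185 months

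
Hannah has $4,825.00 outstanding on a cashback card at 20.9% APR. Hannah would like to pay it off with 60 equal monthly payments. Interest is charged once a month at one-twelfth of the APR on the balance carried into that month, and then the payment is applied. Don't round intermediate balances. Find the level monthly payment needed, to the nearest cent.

Monthly rate r = 20.9%/12 = 1.74167% = 0.0174167.
Level-payment amortization: P = B₀·r / (1 − (1+r)^(−n)) = 4825.00·0.0174167 / (1 − 1.01742^(−60)).
Denominator 1 − (1+r)^(−60) = 0.645130121.
P = 84.0354 / 0.645130121 ≈ 130.26.

$130.26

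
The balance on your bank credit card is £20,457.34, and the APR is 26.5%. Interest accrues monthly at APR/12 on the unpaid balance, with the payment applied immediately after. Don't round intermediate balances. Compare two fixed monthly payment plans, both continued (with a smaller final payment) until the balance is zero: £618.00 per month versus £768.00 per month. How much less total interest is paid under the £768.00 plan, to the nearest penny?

Monthly rate r = 26.5%/12 = 2.20833% = 0.0220833.
At £618.00/mo: n = ⌈−ln(1 − rB₀/P)/ln(1+r)⌉ = 61 payments (last £71.76); total interest = total paid − £20,457.34 = £16,694.42.
At £768.00/mo: 41 payments (last £479.69); total interest £10,742.35.
Interest saved = £16,694.42 − £10,742.35 = £5,952.07.

£5,952.07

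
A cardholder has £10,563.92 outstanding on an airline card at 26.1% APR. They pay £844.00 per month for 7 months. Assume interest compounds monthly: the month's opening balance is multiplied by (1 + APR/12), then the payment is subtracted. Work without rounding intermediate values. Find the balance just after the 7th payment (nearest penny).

£5,973.33

Monthly rate r = 26.1%/12 = 2.175% = 0.02175.
Each month: B ← B·(1+r) − £844.00.
Month 1: interest £229.77; balance after payment £9,949.69.
Month 2: interest £216.41; balance after payment £9,322.09.
Month 3: interest £202.76; balance after payment £8,680.85.
Month 4: interest £188.81; balance after payment £8,025.65.
Month 5: interest £174.56; balance after payment £7,356.21.
Month 6: interest £160.00; balance after payment £6,672.21.
Month 7: interest £145.12; balance after payment £5,973.33.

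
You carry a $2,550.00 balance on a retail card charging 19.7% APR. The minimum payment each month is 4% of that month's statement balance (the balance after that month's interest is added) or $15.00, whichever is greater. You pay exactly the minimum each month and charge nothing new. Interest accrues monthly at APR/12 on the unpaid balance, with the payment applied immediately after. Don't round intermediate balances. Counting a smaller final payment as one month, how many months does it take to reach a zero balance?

Monthly rate r = 19.7%/12 = 1.64167% = 0.0164167.
While 4% of the post-interest balance exceeds $15.00, each month B ← (B·(1+r))·(1 − 0.04), i.e. B shrinks by the factor (1+r)·0.96 = 0.97576.
This holds for months 1–79. Entering month 80 the balance is $366.98; 4% of the post-interest balance is now below $15.00, so the flat $15.00 minimum applies from here.
From month 80 a fixed $15.00 at rate r clears $366.98 in 32 more payments. Total: 79 + 32 = 111 months.

111 months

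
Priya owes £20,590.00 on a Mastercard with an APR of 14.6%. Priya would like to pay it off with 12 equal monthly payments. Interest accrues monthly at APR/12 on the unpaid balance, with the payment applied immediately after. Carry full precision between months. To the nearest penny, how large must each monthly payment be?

£1,854.53

Monthly rate r = 14.6%/12 = 1.21667% = 0.0121667.
Level-payment amortization: P = B₀·r / (1 − (1+r)^(−n)) = 20590.00·0.0121667 / (1 − 1.01217^(−12)).
Denominator 1 − (1+r)^(−12) = 0.135080614.
P = 250.512 / 0.135080614 ≈ 1854.53.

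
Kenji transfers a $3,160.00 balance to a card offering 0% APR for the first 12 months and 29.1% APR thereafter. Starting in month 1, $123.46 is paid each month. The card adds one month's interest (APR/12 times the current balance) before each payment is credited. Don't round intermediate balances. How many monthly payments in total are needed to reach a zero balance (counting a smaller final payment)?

Promo months 1–12 at r₀ = 0%/12 = 0; months 13+ at r₁ = 29.1%/12 = 0.02425.
After month 12 (no interest yet): B = $3,160.00 − 12·$123.46 = $1,678.48.
Then at r₁ with $123.46/mo: n₂ = −ln(1 − r₁·B/P)/ln(1+r₁) ≈ 16.69 → 17 more payments.

29 payments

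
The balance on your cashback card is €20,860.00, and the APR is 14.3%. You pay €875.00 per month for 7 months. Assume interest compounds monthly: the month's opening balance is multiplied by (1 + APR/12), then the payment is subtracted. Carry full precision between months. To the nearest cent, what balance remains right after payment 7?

Monthly rate r = 14.3%/12 = 1.19167% = 0.0119167.
Each month: B ← B·(1+r) − €875.00.
Month 1: interest €248.58; balance after payment €20,233.58.
Month 2: interest €241.12; balance after payment €19,599.70.
Month 3: interest €233.56; balance after payment €18,958.26.
Month 4: interest €225.92; balance after payment €18,309.18.
Month 5: interest €218.18; balance after payment €17,652.37.
Month 6: interest €210.36; balance after payment €16,987.72.
Month 7: interest €202.44; balance after payment €16,315.16.

€16,315.16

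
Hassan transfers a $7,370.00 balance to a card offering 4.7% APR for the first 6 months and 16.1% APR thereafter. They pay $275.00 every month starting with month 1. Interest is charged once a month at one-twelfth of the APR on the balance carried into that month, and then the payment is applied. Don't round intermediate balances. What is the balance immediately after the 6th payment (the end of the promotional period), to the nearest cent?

$5,878.66

Promo months 1–6 at r₀ = 4.7%/12 = 0.00391667; months 7+ at r₁ = 16.1%/12 = 0.0134167.
After month 6: iterate B ← B·(1+r₀) − $275.00 for 6 months → $5,878.66.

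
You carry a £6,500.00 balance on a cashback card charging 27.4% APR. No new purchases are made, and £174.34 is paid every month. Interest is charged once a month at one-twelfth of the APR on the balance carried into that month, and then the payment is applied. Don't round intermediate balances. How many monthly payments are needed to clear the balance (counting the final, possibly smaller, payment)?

Monthly rate r = 27.4%/12 = 2.28333% = 0.0228333.
Recurrence: B ← B·(1+r) − £174.34.
Month 1: interest £148.42; balance after payment £6,474.08.
Month 2: interest £147.82; balance after payment £6,447.56.
Closed form: n = −ln(1 − rB₀/P)/ln(1+r) = −ln(0.14869)/ln(1.02283) ≈ 84.418, so the balance reaches zero during payment 85.

85 payments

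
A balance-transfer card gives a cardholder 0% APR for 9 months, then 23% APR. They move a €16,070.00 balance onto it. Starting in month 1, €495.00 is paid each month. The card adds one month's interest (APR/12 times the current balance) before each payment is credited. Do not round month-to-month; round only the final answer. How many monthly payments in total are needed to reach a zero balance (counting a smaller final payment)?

41 months

Promo months 1–9 at r₀ = 0%/12 = 0; months 10+ at r₁ = 23%/12 = 0.0191667.
After month 9 (no interest yet): B = €16,070.00 − 9·€495.00 = €11,615.00.
Then at r₁ with €495.00/mo: n₂ = −ln(1 − r₁·B/P)/ln(1+r₁) ≈ 31.46 → 32 more payments.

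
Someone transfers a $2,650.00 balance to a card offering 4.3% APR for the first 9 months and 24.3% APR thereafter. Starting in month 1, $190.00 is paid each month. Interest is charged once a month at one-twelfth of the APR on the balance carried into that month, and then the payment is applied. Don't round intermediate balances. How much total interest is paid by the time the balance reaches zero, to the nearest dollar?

Promo months 1–9 at r₀ = 4.3%/12 = 0.00358333; months 10+ at r₁ = 24.3%/12 = 0.02025.
After month 9: iterate B ← B·(1+r₀) − $190.00 for 9 months → $1,001.98.
Then at r₁ with $190.00/mo: n₂ = −ln(1 − r₁·B/P)/ln(1+r₁) ≈ 5.63 → 6 more payments.
Total paid = 14·$190.00 + $120.76 = $2,780.76; interest = $2,780.76 − $2,650.00 = $130.76.

$131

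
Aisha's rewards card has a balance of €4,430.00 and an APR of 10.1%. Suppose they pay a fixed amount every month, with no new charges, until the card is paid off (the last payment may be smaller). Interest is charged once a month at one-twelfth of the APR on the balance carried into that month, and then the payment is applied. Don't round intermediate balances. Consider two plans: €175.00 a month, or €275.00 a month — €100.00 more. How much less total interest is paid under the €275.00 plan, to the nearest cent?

€222.17

Monthly rate r = 10.1%/12 = 0.841667% = 0.00841667.
At €175.00/mo: n = ⌈−ln(1 − rB₀/P)/ln(1+r)⌉ = 29 payments (last €103.01); total interest = total paid − €4,430.00 = €573.01.
At €275.00/mo: 18 payments (last €105.84); total interest €350.84.
Interest saved = €573.01 − €350.84 = €222.17.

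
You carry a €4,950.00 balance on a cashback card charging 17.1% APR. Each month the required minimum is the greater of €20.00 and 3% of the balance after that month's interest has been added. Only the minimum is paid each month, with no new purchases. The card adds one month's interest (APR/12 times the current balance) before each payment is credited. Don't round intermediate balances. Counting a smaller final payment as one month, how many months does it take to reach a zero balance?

Monthly rate r = 17.1%/12 = 1.425% = 0.01425.
While 3% of the post-interest balance exceeds €20.00, each month B ← (B·(1+r))·(1 − 0.03), i.e. B shrinks by the factor (1+r)·0.97 = 0.98382.
This holds for months 1–124. Entering month 125 the balance is €655.06; 3% of the post-interest balance is now below €20.00, so the flat €20.00 minimum applies from here.
From month 125 a fixed €20.00 at rate r clears €655.06 in 45 more payments. Total: 124 + 45 = 169 months.

169 months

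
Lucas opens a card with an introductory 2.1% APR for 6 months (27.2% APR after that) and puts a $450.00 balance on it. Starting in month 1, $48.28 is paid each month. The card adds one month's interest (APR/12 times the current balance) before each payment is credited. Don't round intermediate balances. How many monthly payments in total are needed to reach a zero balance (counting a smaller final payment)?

10 months

Promo months 1–6 at r₀ = 2.1%/12 = 0.00175; months 7+ at r₁ = 27.2%/12 = 0.0226667.
After month 6: iterate B ← B·(1+r₀) − $48.28 for 6 months → $163.80.
Then at r₁ with $48.28/mo: n₂ = −ln(1 − r₁·B/P)/ln(1+r₁) ≈ 3.57 → 4 more payments.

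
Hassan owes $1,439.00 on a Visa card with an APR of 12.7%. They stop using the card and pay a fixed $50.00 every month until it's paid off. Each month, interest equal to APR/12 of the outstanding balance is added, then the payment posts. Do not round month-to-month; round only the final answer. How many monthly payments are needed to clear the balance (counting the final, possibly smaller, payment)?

Monthly rate r = 12.7%/12 = 1.05833% = 0.0105833.
Recurrence: B ← B·(1+r) − $50.00.
Month 1: interest $15.23; balance after payment $1,404.23.
Month 2: interest $14.86; balance after payment $1,369.09.
Closed form: n = −ln(1 − rB₀/P)/ln(1+r) = −ln(0.69541)/ln(1.01058) ≈ 34.504, so the balance reaches zero during payment 35.

35 months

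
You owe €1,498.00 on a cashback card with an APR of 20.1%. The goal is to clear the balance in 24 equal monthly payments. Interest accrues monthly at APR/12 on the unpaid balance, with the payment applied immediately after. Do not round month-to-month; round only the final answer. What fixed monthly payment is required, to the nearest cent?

€76.32

Monthly rate r = 20.1%/12 = 1.675% = 0.01675.
Level-payment amortization: P = B₀·r / (1 − (1+r)^(−n)) = 1498.00·0.01675 / (1 − 1.01675^(−24)).
Denominator 1 − (1+r)^(−24) = 0.32878809.
P = 25.0915 / 0.32878809 ≈ 76.32.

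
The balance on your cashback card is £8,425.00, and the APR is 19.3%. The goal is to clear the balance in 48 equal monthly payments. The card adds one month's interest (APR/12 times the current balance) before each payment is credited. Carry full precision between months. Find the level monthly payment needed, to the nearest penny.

Monthly rate r = 19.3%/12 = 1.60833% = 0.0160833.
Level-payment amortization: P = B₀·r / (1 − (1+r)^(−n)) = 8425.00·0.0160833 / (1 − 1.01608^(−48)).
Denominator 1 − (1+r)^(−48) = 0.535064971.
P = 135.502 / 0.535064971 ≈ 253.24.

£253.24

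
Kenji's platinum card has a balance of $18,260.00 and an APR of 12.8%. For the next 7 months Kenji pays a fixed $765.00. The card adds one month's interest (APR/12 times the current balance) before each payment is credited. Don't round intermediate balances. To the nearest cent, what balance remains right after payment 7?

Monthly rate r = 12.8%/12 = 1.06667% = 0.0106667.
Each month: B ← B·(1+r) − $765.00.
Month 1: interest $194.77; balance after payment $17,689.77.
Month 2: interest $188.69; balance after payment $17,113.46.
Month 3: interest $182.54; balance after payment $16,531.01.
Month 4: interest $176.33; balance after payment $15,942.34.
Month 5: interest $170.05; balance after payment $15,347.39.
Month 6: interest $163.71; balance after payment $14,746.10.
Month 7: interest $157.29; balance after payment $14,138.39.

$14,138.39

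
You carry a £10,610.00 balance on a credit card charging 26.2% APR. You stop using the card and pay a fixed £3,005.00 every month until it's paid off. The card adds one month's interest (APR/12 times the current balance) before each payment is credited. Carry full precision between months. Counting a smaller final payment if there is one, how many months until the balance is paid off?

4 months

Monthly rate r = 26.2%/12 = 2.18333% = 0.0218333.
Recurrence: B ← B·(1+r) − £3,005.00.
Month 1: interest £231.65; balance after payment £7,836.65.
Month 2: interest £171.10; balance after payment £5,002.75.
Month 3: interest £109.23; balance after payment £2,106.98.
Month 4: interest £46.00; balance after payment £0.00.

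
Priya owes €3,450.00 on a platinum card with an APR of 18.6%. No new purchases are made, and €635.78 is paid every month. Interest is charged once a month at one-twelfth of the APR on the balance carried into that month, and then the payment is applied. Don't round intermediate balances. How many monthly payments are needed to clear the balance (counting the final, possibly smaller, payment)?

Monthly rate r = 18.6%/12 = 1.55% = 0.0155.
Recurrence: B ← B·(1+r) − €635.78.
Month 1: interest €53.48; balance after payment €2,867.69.
Month 2: interest €44.45; balance after payment €2,276.36.
Month 3: interest €35.28; balance after payment €1,675.87.
Month 4: interest €25.98; balance after payment €1,066.06.
Month 5: interest €16.52; balance after payment €446.81.
Month 6: interest €6.93; balance after payment €0.00.

6 months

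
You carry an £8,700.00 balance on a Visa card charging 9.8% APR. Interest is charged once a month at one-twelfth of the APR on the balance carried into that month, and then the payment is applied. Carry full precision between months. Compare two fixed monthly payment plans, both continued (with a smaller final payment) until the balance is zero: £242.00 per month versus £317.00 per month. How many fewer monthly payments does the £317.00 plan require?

11 fewer payments

Monthly rate r = 9.8%/12 = 0.816667% = 0.00816667.
At £242.00/mo: n = ⌈−ln(1 − rB₀/P)/ln(1+r)⌉ = 43 payments (last £177.51); total interest = total paid − £8,700.00 = £1,641.51.
At £317.00/mo: 32 payments (last £63.93); total interest £1,190.93.
Payments saved = 43 − 32 = 11.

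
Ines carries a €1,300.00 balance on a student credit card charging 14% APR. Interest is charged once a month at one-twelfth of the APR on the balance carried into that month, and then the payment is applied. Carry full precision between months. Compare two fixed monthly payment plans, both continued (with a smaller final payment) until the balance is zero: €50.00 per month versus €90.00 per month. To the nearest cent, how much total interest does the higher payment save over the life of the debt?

€126.15

Monthly rate r = 14%/12 = 1.16667% = 0.0116667.
At €50.00/mo: n = ⌈−ln(1 − rB₀/P)/ln(1+r)⌉ = 32 payments (last €8.12); total interest = total paid − €1,300.00 = €258.12.
At €90.00/mo: 16 payments (last €81.97); total interest €131.97.
Interest saved = €258.12 − €131.97 = €126.15.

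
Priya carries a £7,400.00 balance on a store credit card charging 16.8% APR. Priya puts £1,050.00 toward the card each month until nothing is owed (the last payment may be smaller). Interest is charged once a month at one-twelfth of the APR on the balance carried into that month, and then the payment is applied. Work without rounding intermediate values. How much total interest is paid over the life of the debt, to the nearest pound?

£447

Monthly rate r = 16.8%/12 = 1.4% = 0.014.
Payoff takes n = ⌈−ln(1 − rB₀/P)/ln(1+r)⌉ = ⌈7.472⌉ = 8 payments; the last is £497.24.
Total paid = 7·£1,050.00 + £497.24 = £7,847.24.
Total interest = total paid − principal = £7,847.24 − £7,400.00 = £447.24.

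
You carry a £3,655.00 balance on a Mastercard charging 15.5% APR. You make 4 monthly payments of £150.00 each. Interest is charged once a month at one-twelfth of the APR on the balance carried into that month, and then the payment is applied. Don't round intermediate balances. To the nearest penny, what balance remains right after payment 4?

£3,235.81

Monthly rate r = 15.5%/12 = 1.29167% = 0.0129167.
Each month: B ← B·(1+r) − £150.00.
Month 1: interest £47.21; balance after payment £3,552.21.
Month 2: interest £45.88; balance after payment £3,448.09.
Month 3: interest £44.54; balance after payment £3,342.63.
Month 4: interest £43.18; balance after payment £3,235.81.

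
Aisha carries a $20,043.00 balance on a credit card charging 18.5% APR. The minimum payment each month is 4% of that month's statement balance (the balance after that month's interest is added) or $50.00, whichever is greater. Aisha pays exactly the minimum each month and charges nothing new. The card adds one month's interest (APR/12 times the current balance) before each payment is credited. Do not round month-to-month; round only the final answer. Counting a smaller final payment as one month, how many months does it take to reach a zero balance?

141 months

Monthly rate r = 18.5%/12 = 1.54167% = 0.0154167.
While 4% of the post-interest balance exceeds $50.00, each month B ← (B·(1+r))·(1 − 0.04), i.e. B shrinks by the factor (1+r)·0.96 = 0.9748.
This holds for months 1–110. Entering month 111 the balance is $1,209.68; 4% of the post-interest balance is now below $50.00, so the flat $50.00 minimum applies from here.
From month 111 a fixed $50.00 at rate r clears $1,209.68 in 31 more payments. Total: 110 + 31 = 141 months.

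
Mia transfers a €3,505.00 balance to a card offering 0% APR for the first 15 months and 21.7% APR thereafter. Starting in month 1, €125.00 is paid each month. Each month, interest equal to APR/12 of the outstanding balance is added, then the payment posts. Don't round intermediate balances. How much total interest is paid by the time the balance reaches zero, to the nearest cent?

€245.76

Promo months 1–15 at r₀ = 0%/12 = 0; months 16+ at r₁ = 21.7%/12 = 0.0180833.
After month 15 (no interest yet): B = €3,505.00 − 15·€125.00 = €1,630.00.
Then at r₁ with €125.00/mo: n₂ = −ln(1 − r₁·B/P)/ln(1+r₁) ≈ 15.01 → 16 more payments.
Total paid = 30·€125.00 + €0.76 = €3,750.76; interest = €3,750.76 − €3,505.00 = €245.76.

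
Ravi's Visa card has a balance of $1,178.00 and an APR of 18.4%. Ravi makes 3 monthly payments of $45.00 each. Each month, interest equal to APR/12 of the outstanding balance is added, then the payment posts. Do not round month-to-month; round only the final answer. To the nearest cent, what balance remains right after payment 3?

$1,095.94

Monthly rate r = 18.4%/12 = 1.53333% = 0.0153333.
Each month: B ← B·(1+r) − $45.00.
Month 1: interest $18.06; balance after payment $1,151.06.
Month 2: interest $17.65; balance after payment $1,123.71.
Month 3: interest $17.23; balance after payment $1,095.94.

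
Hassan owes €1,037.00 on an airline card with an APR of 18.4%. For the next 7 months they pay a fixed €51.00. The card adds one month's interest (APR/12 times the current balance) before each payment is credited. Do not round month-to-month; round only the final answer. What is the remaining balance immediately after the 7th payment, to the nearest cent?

Monthly rate r = 18.4%/12 = 1.53333% = 0.0153333.
Each month: B ← B·(1+r) − €51.00.
Month 1: interest €15.90; balance after payment €1,001.90.
Month 2: interest €15.36; balance after payment €966.26.
Month 3: interest €14.82; balance after payment €930.08.
Month 4: interest €14.26; balance after payment €893.34.
Month 5: interest €13.70; balance after payment €856.04.
Month 6: interest €13.13; balance after payment €818.16.
Month 7: interest €12.55; balance after payment €779.71.

€779.71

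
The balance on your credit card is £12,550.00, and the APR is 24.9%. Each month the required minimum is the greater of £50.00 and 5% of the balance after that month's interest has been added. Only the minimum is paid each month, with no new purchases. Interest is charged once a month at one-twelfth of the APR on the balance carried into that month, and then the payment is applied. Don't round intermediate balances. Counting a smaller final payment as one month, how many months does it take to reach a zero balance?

109 months

Monthly rate r = 24.9%/12 = 2.075% = 0.02075.
While 5% of the post-interest balance exceeds £50.00, each month B ← (B·(1+r))·(1 − 0.05), i.e. B shrinks by the factor (1+r)·0.95 = 0.96971.
This holds for months 1–83. Entering month 84 the balance is £977.26; 5% of the post-interest balance is now below £50.00, so the flat £50.00 minimum applies from here.
From month 84 a fixed £50.00 at rate r clears £977.26 in 26 more payments. Total: 83 + 26 = 109 months.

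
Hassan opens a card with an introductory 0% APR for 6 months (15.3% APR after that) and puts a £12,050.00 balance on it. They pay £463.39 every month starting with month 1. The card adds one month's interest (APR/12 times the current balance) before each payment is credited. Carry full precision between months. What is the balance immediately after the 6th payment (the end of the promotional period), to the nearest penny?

£9,269.66

Promo months 1–6 at r₀ = 0%/12 = 0; months 7+ at r₁ = 15.3%/12 = 0.01275.
After month 6 (no interest yet): B = £12,050.00 − 6·£463.39 = £9,269.66.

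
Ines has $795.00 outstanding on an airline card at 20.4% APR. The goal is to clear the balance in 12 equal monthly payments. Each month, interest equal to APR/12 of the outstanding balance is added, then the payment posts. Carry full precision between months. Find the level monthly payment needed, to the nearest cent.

Monthly rate r = 20.4%/12 = 1.7% = 0.017.
Level-payment amortization: P = B₀·r / (1 − (1+r)^(−n)) = 795.00·0.017 / (1 − 1.017^(−12)).
Denominator 1 − (1+r)^(−12) = 0.183138242.
P = 13.515 / 0.183138242 ≈ 73.80.

$73.80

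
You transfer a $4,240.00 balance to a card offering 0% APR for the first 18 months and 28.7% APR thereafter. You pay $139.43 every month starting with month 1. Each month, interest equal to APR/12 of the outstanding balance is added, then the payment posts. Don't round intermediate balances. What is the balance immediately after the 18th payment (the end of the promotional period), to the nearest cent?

Promo months 1–18 at r₀ = 0%/12 = 0; months 19+ at r₁ = 28.7%/12 = 0.0239167.
After month 18 (no interest yet): B = $4,240.00 − 18·$139.43 = $1,730.26.

$1,730.26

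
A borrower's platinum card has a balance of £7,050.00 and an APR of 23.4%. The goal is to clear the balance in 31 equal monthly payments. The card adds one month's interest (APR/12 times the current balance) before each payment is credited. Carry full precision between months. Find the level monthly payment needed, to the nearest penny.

£305.19

Monthly rate r = 23.4%/12 = 1.95% = 0.0195.
Level-payment amortization: P = B₀·r / (1 − (1+r)^(−n)) = 7050.00·0.0195 / (1 − 1.0195^(−31)).
Denominator 1 − (1+r)^(−31) = 0.450464357.
P = 137.475 / 0.450464357 ≈ 305.19.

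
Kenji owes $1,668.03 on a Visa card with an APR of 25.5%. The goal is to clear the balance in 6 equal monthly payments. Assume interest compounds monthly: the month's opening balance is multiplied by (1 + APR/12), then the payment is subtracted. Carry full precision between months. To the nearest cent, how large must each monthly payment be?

Monthly rate r = 25.5%/12 = 2.125% = 0.02125.
Level-payment amortization: P = B₀·r / (1 − (1+r)^(−n)) = 1668.03·0.02125 / (1 − 1.02125^(−6)).
Denominator 1 − (1+r)^(−6) = 0.118529905.
P = 35.4456 / 0.118529905 ≈ 299.04.

$299.04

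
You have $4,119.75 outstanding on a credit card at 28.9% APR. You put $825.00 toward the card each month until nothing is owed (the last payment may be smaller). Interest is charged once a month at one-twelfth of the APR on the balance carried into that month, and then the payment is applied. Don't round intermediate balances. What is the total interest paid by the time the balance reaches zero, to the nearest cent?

$324.54

Monthly rate r = 28.9%/12 = 2.40833% = 0.0240833.
Payoff takes n = ⌈−ln(1 − rB₀/P)/ln(1+r)⌉ = ⌈5.384⌉ = 6 payments; the last is $319.29.
Total paid = 5·$825.00 + $319.29 = $4,444.29.
Total interest = total paid − principal = $4,444.29 − $4,119.75 = $324.54.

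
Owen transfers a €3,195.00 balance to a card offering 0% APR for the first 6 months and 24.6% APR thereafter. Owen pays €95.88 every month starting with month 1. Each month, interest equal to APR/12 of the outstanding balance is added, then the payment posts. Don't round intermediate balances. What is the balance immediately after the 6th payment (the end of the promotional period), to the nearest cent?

€2,619.72

Promo months 1–6 at r₀ = 0%/12 = 0; months 7+ at r₁ = 24.6%/12 = 0.0205.
After month 6 (no interest yet): B = €3,195.00 − 6·€95.88 = €2,619.72.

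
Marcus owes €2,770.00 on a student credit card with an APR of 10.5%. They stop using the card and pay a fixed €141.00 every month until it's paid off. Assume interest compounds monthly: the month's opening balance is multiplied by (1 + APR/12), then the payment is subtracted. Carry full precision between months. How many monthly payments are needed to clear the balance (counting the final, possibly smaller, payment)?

Monthly rate r = 10.5%/12 = 0.875% = 0.00875.
Recurrence: B ← B·(1+r) − €141.00.
Month 1: interest €24.24; balance after payment €2,653.24.
Month 2: interest €23.22; balance after payment €2,535.45.
Closed form: n = −ln(1 − rB₀/P)/ln(1+r) = −ln(0.8281)/ln(1.00875) ≈ 21.651, so the balance reaches zero during payment 22.

22 months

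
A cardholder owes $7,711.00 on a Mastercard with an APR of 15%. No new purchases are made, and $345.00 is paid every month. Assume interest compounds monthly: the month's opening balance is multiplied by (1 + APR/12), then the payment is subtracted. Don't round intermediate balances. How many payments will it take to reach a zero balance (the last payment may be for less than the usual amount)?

27 payments

Monthly rate r = 15%/12 = 1.25% = 0.0125.
Recurrence: B ← B·(1+r) − $345.00.
Month 1: interest $96.39; balance after payment $7,462.39.
Month 2: interest $93.28; balance after payment $7,210.67.
Closed form: n = −ln(1 − rB₀/P)/ln(1+r) = −ln(0.72062)/ln(1.0125) ≈ 26.375, so the balance reaches zero during payment 27.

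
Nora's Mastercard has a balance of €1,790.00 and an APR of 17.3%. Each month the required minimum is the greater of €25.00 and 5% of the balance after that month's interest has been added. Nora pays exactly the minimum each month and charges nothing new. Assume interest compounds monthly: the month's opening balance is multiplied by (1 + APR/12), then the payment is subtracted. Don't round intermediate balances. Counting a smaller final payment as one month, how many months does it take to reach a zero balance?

59 months

Monthly rate r = 17.3%/12 = 1.44167% = 0.0144167.
While 5% of the post-interest balance exceeds €25.00, each month B ← (B·(1+r))·(1 − 0.05), i.e. B shrinks by the factor (1+r)·0.95 = 0.9637.
This holds for months 1–35. Entering month 36 the balance is €490.63; 5% of the post-interest balance is now below €25.00, so the flat €25.00 minimum applies from here.
From month 36 a fixed €25.00 at rate r clears €490.63 in 24 more payments. Total: 35 + 24 = 59 months.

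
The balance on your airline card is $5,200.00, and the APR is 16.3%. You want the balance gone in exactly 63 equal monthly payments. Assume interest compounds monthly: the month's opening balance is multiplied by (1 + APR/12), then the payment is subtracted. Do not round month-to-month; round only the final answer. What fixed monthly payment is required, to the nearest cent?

$123.36

Monthly rate r = 16.3%/12 = 1.35833% = 0.0135833.
Level-payment amortization: P = B₀·r / (1 − (1+r)^(−n)) = 5200.00·0.0135833 / (1 − 1.01358^(−63)).
Denominator 1 − (1+r)^(−63) = 0.57258085.
P = 70.6333 / 0.57258085 ≈ 123.36.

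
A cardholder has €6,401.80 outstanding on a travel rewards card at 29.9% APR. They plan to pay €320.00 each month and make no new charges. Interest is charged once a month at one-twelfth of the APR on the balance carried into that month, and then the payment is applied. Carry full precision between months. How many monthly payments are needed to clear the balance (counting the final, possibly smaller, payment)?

29 months

Monthly rate r = 29.9%/12 = 2.49167% = 0.0249167.
Recurrence: B ← B·(1+r) − €320.00.
Month 1: interest €159.51; balance after payment €6,241.31.
Month 2: interest €155.51; balance after payment €6,076.82.
Closed form: n = −ln(1 − rB₀/P)/ln(1+r) = −ln(0.50153)/ln(1.02492) ≈ 28.040, so the balance reaches zero during payment 29.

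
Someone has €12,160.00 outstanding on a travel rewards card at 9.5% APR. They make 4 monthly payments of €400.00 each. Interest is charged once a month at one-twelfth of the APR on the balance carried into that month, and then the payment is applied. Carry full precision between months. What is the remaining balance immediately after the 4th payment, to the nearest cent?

€10,930.56

Monthly rate r = 9.5%/12 = 0.791667% = 0.00791667.
Each month: B ← B·(1+r) − €400.00.
Month 1: interest €96.27; balance after payment €11,856.27.
Month 2: interest €93.86; balance after payment €11,550.13.
Month 3: interest €91.44; balance after payment €11,241.57.
Month 4: interest €89.00; balance after payment €10,930.56.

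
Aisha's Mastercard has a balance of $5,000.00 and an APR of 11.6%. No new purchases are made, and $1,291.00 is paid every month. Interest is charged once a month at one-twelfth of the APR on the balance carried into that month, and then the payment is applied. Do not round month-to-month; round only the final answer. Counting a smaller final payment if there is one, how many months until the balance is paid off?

4 payments

Monthly rate r = 11.6%/12 = 0.966667% = 0.00966667.
Recurrence: B ← B·(1+r) − $1,291.00.
Month 1: interest $48.33; balance after payment $3,757.33.
Month 2: interest $36.32; balance after payment $2,502.65.
Month 3: interest $24.19; balance after payment $1,235.85.
Month 4: interest $11.95; balance after payment $0.00.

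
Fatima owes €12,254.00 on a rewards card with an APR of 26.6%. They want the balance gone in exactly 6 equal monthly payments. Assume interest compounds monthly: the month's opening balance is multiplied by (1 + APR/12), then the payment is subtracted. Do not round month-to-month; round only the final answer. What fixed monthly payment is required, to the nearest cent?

€2,203.68

Monthly rate r = 26.6%/12 = 2.21667% = 0.0221667.
Level-payment amortization: P = B₀·r / (1 − (1+r)^(−n)) = 12254.00·0.0221667 / (1 − 1.02217^(−6)).
Denominator 1 − (1+r)^(−6) = 0.123262235.
P = 271.63 / 0.123262235 ≈ 2203.68.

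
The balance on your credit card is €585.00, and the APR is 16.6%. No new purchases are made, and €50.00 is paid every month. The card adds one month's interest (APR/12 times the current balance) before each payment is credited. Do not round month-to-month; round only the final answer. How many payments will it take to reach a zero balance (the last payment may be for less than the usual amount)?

13 months

Monthly rate r = 16.6%/12 = 1.38333% = 0.0138333.
Recurrence: B ← B·(1+r) − €50.00.
Month 1: interest €8.09; balance after payment €543.09.
Month 2: interest €7.51; balance after payment €500.61.
Closed form: n = −ln(1 − rB₀/P)/ln(1+r) = −ln(0.83815)/ln(1.01383) ≈ 12.851, so the balance reaches zero during payment 13.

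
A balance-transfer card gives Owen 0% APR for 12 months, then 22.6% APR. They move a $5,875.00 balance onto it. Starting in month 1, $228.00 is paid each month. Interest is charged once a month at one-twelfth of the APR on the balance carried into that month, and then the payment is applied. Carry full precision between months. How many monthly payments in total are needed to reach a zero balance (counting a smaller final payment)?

29 payments

Promo months 1–12 at r₀ = 0%/12 = 0; months 13+ at r₁ = 22.6%/12 = 0.0188333.
After month 12 (no interest yet): B = $5,875.00 − 12·$228.00 = $3,139.00.
Then at r₁ with $228.00/mo: n₂ = −ln(1 − r₁·B/P)/ln(1+r₁) ≈ 16.09 → 17 more payments.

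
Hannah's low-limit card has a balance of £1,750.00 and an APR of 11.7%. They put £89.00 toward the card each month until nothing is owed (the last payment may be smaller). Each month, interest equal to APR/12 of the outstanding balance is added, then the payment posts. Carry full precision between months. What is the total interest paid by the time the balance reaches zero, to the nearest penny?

Monthly rate r = 11.7%/12 = 0.975% = 0.00975.
Payoff takes n = ⌈−ln(1 − rB₀/P)/ln(1+r)⌉ = ⌈21.936⌉ = 22 payments; the last is £83.32.
Total paid = 21·£89.00 + £83.32 = £1,952.32.
Total interest = total paid − principal = £1,952.32 − £1,750.00 = £202.32.

£202.32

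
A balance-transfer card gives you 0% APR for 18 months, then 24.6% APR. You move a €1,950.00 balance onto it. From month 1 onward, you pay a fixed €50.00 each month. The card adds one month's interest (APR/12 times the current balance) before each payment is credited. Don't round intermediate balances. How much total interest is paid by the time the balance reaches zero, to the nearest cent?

Promo months 1–18 at r₀ = 0%/12 = 0; months 19+ at r₁ = 24.6%/12 = 0.0205.
After month 18 (no interest yet): B = €1,950.00 − 18·€50.00 = €1,050.00.
Then at r₁ with €50.00/mo: n₂ = −ln(1 − r₁·B/P)/ln(1+r₁) ≈ 27.74 → 28 more payments.
Total paid = 45·€50.00 + €37.29 = €2,287.29; interest = €2,287.29 − €1,950.00 = €337.29.

€337.29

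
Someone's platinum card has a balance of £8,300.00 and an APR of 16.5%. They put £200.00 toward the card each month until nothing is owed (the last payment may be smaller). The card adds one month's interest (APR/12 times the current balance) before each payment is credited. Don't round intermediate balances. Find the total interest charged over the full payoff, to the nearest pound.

£4,082

Monthly rate r = 16.5%/12 = 1.375% = 0.01375.
Payoff takes n = ⌈−ln(1 − rB₀/P)/ln(1+r)⌉ = ⌈61.907⌉ = 62 payments; the last is £181.55.
Total paid = 61·£200.00 + £181.55 = £12,381.55.
Total interest = total paid − principal = £12,381.55 − £8,300.00 = £4,081.55.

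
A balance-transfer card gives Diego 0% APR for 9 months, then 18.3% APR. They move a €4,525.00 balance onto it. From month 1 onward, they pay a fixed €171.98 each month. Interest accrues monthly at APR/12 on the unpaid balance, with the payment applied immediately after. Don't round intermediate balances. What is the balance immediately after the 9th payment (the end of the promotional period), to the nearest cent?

€2,977.18

Promo months 1–9 at r₀ = 0%/12 = 0; months 10+ at r₁ = 18.3%/12 = 0.01525.
After month 9 (no interest yet): B = €4,525.00 − 9·€171.98 = €2,977.18.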